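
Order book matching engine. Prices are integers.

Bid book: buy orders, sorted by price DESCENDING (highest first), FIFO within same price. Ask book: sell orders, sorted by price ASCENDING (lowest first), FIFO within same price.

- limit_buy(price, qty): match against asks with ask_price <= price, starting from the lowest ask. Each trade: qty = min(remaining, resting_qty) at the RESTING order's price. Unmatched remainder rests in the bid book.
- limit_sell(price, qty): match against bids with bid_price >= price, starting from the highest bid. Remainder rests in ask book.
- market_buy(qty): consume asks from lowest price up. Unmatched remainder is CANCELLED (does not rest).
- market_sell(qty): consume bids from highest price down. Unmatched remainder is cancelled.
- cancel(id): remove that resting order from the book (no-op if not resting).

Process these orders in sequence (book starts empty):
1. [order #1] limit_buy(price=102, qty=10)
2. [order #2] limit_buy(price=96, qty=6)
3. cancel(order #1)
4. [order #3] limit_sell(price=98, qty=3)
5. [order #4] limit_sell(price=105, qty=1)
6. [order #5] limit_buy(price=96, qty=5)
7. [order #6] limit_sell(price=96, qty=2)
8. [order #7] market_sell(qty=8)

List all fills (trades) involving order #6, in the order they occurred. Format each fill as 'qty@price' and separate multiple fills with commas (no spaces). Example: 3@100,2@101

Answer: 2@96

Derivation:
After op 1 [order #1] limit_buy(price=102, qty=10): fills=none; bids=[#1:10@102] asks=[-]
After op 2 [order #2] limit_buy(price=96, qty=6): fills=none; bids=[#1:10@102 #2:6@96] asks=[-]
After op 3 cancel(order #1): fills=none; bids=[#2:6@96] asks=[-]
After op 4 [order #3] limit_sell(price=98, qty=3): fills=none; bids=[#2:6@96] asks=[#3:3@98]
After op 5 [order #4] limit_sell(price=105, qty=1): fills=none; bids=[#2:6@96] asks=[#3:3@98 #4:1@105]
After op 6 [order #5] limit_buy(price=96, qty=5): fills=none; bids=[#2:6@96 #5:5@96] asks=[#3:3@98 #4:1@105]
After op 7 [order #6] limit_sell(price=96, qty=2): fills=#2x#6:2@96; bids=[#2:4@96 #5:5@96] asks=[#3:3@98 #4:1@105]
After op 8 [order #7] market_sell(qty=8): fills=#2x#7:4@96 #5x#7:4@96; bids=[#5:1@96] asks=[#3:3@98 #4:1@105]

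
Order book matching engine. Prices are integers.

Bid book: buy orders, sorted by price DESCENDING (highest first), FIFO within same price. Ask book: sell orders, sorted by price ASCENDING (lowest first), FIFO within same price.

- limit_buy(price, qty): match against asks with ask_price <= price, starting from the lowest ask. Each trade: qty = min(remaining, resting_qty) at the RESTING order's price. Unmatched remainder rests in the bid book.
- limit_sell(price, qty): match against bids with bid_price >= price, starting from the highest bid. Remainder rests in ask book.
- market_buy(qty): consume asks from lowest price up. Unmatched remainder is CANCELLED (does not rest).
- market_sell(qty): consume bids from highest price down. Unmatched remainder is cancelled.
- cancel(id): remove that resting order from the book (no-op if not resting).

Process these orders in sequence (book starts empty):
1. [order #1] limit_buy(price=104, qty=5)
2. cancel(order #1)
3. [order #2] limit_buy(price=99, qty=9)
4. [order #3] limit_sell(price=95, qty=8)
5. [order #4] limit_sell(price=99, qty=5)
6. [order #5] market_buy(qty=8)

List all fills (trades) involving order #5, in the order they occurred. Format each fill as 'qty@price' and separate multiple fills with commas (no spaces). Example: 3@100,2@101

After op 1 [order #1] limit_buy(price=104, qty=5): fills=none; bids=[#1:5@104] asks=[-]
After op 2 cancel(order #1): fills=none; bids=[-] asks=[-]
After op 3 [order #2] limit_buy(price=99, qty=9): fills=none; bids=[#2:9@99] asks=[-]
After op 4 [order #3] limit_sell(price=95, qty=8): fills=#2x#3:8@99; bids=[#2:1@99] asks=[-]
After op 5 [order #4] limit_sell(price=99, qty=5): fills=#2x#4:1@99; bids=[-] asks=[#4:4@99]
After op 6 [order #5] market_buy(qty=8): fills=#5x#4:4@99; bids=[-] asks=[-]

Answer: 4@99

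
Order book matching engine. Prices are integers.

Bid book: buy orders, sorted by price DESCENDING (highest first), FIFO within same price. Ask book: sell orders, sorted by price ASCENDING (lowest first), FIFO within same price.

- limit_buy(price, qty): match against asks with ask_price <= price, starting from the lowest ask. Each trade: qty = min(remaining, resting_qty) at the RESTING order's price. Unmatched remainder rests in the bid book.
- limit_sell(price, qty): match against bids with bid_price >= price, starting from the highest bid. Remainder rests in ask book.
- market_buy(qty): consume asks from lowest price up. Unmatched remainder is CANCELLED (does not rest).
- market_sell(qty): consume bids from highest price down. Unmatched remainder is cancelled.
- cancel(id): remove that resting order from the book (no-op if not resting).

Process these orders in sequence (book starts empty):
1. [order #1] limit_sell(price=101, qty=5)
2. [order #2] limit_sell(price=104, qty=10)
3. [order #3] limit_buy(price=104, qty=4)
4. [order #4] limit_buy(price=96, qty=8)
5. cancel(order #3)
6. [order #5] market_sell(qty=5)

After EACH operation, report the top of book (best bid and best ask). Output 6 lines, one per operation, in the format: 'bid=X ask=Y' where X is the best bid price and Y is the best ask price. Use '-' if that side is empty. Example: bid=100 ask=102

Answer: bid=- ask=101
bid=- ask=101
bid=- ask=101
bid=96 ask=101
bid=96 ask=101
bid=96 ask=101

Derivation:
After op 1 [order #1] limit_sell(price=101, qty=5): fills=none; bids=[-] asks=[#1:5@101]
After op 2 [order #2] limit_sell(price=104, qty=10): fills=none; bids=[-] asks=[#1:5@101 #2:10@104]
After op 3 [order #3] limit_buy(price=104, qty=4): fills=#3x#1:4@101; bids=[-] asks=[#1:1@101 #2:10@104]
After op 4 [order #4] limit_buy(price=96, qty=8): fills=none; bids=[#4:8@96] asks=[#1:1@101 #2:10@104]
After op 5 cancel(order #3): fills=none; bids=[#4:8@96] asks=[#1:1@101 #2:10@104]
After op 6 [order #5] market_sell(qty=5): fills=#4x#5:5@96; bids=[#4:3@96] asks=[#1:1@101 #2:10@104]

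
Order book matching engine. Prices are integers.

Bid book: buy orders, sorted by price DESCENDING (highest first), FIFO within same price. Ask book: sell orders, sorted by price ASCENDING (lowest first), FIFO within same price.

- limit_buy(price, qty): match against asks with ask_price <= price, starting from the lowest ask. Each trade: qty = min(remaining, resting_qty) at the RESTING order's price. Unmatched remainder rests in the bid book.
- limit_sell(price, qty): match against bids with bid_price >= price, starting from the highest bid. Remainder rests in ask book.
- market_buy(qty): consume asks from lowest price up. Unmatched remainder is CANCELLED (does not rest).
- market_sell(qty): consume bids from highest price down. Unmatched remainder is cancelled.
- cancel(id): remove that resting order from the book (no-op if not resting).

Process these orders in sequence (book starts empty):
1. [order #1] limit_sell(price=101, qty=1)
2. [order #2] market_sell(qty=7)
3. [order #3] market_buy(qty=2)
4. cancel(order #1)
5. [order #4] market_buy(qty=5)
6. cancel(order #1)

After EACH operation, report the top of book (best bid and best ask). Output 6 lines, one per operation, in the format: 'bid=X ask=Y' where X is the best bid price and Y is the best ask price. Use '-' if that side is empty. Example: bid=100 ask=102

Answer: bid=- ask=101
bid=- ask=101
bid=- ask=-
bid=- ask=-
bid=- ask=-
bid=- ask=-

Derivation:
After op 1 [order #1] limit_sell(price=101, qty=1): fills=none; bids=[-] asks=[#1:1@101]
After op 2 [order #2] market_sell(qty=7): fills=none; bids=[-] asks=[#1:1@101]
After op 3 [order #3] market_buy(qty=2): fills=#3x#1:1@101; bids=[-] asks=[-]
After op 4 cancel(order #1): fills=none; bids=[-] asks=[-]
After op 5 [order #4] market_buy(qty=5): fills=none; bids=[-] asks=[-]
After op 6 cancel(order #1): fills=none; bids=[-] asks=[-]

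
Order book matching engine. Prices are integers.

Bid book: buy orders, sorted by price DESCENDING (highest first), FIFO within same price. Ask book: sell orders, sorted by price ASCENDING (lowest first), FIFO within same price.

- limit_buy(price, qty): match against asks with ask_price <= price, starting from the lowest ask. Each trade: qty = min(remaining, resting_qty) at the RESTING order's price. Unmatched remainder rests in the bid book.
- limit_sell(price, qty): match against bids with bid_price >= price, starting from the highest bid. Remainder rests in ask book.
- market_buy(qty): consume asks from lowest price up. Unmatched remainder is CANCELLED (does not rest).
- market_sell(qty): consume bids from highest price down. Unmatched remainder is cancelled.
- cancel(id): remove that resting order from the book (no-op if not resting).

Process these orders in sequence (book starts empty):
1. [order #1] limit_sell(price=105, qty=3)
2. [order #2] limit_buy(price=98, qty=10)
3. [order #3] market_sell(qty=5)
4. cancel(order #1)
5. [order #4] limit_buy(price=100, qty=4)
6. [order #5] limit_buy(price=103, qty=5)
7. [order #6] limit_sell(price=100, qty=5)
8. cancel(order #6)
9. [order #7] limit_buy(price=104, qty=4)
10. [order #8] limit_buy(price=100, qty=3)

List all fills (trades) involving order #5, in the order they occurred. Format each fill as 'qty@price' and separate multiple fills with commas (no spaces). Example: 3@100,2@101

Answer: 5@103

Derivation:
After op 1 [order #1] limit_sell(price=105, qty=3): fills=none; bids=[-] asks=[#1:3@105]
After op 2 [order #2] limit_buy(price=98, qty=10): fills=none; bids=[#2:10@98] asks=[#1:3@105]
After op 3 [order #3] market_sell(qty=5): fills=#2x#3:5@98; bids=[#2:5@98] asks=[#1:3@105]
After op 4 cancel(order #1): fills=none; bids=[#2:5@98] asks=[-]
After op 5 [order #4] limit_buy(price=100, qty=4): fills=none; bids=[#4:4@100 #2:5@98] asks=[-]
After op 6 [order #5] limit_buy(price=103, qty=5): fills=none; bids=[#5:5@103 #4:4@100 #2:5@98] asks=[-]
After op 7 [order #6] limit_sell(price=100, qty=5): fills=#5x#6:5@103; bids=[#4:4@100 #2:5@98] asks=[-]
After op 8 cancel(order #6): fills=none; bids=[#4:4@100 #2:5@98] asks=[-]
After op 9 [order #7] limit_buy(price=104, qty=4): fills=none; bids=[#7:4@104 #4:4@100 #2:5@98] asks=[-]
After op 10 [order #8] limit_buy(price=100, qty=3): fills=none; bids=[#7:4@104 #4:4@100 #8:3@100 #2:5@98] asks=[-]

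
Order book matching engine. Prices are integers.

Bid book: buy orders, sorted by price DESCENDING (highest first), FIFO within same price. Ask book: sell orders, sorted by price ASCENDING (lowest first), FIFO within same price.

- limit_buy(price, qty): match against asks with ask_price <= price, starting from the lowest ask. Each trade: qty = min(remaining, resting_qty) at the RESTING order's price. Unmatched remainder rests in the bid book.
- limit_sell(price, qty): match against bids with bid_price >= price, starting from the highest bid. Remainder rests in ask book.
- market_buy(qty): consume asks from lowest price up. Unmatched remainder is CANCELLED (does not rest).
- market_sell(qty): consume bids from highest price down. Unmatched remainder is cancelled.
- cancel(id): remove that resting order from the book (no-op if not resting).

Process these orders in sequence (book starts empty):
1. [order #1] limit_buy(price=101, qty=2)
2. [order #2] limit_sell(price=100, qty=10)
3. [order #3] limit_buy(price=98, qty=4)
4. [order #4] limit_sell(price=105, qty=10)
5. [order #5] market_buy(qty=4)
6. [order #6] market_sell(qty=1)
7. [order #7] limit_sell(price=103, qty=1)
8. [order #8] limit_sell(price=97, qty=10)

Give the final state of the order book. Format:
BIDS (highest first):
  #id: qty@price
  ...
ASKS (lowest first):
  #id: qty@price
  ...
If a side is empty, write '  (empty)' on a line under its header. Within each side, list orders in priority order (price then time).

After op 1 [order #1] limit_buy(price=101, qty=2): fills=none; bids=[#1:2@101] asks=[-]
After op 2 [order #2] limit_sell(price=100, qty=10): fills=#1x#2:2@101; bids=[-] asks=[#2:8@100]
After op 3 [order #3] limit_buy(price=98, qty=4): fills=none; bids=[#3:4@98] asks=[#2:8@100]
After op 4 [order #4] limit_sell(price=105, qty=10): fills=none; bids=[#3:4@98] asks=[#2:8@100 #4:10@105]
After op 5 [order #5] market_buy(qty=4): fills=#5x#2:4@100; bids=[#3:4@98] asks=[#2:4@100 #4:10@105]
After op 6 [order #6] market_sell(qty=1): fills=#3x#6:1@98; bids=[#3:3@98] asks=[#2:4@100 #4:10@105]
After op 7 [order #7] limit_sell(price=103, qty=1): fills=none; bids=[#3:3@98] asks=[#2:4@100 #7:1@103 #4:10@105]
After op 8 [order #8] limit_sell(price=97, qty=10): fills=#3x#8:3@98; bids=[-] asks=[#8:7@97 #2:4@100 #7:1@103 #4:10@105]

Answer: BIDS (highest first):
  (empty)
ASKS (lowest first):
  #8: 7@97
  #2: 4@100
  #7: 1@103
  #4: 10@105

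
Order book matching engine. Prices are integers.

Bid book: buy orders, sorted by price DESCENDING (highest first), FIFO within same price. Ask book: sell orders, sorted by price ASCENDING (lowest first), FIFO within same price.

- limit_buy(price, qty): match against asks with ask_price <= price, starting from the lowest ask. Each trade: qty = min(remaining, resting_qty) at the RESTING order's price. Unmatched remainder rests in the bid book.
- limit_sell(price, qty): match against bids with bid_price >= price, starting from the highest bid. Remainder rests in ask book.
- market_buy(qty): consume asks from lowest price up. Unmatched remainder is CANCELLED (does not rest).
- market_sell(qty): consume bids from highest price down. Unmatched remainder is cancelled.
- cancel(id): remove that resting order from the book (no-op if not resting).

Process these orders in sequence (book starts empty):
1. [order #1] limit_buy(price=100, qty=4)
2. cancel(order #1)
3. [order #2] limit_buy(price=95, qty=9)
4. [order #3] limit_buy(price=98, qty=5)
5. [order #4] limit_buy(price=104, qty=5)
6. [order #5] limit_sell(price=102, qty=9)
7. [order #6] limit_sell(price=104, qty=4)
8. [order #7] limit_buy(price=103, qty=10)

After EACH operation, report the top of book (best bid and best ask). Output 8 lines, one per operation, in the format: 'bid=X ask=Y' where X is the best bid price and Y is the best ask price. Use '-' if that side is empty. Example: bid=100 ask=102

Answer: bid=100 ask=-
bid=- ask=-
bid=95 ask=-
bid=98 ask=-
bid=104 ask=-
bid=98 ask=102
bid=98 ask=102
bid=103 ask=104

Derivation:
After op 1 [order #1] limit_buy(price=100, qty=4): fills=none; bids=[#1:4@100] asks=[-]
After op 2 cancel(order #1): fills=none; bids=[-] asks=[-]
After op 3 [order #2] limit_buy(price=95, qty=9): fills=none; bids=[#2:9@95] asks=[-]
After op 4 [order #3] limit_buy(price=98, qty=5): fills=none; bids=[#3:5@98 #2:9@95] asks=[-]
After op 5 [order #4] limit_buy(price=104, qty=5): fills=none; bids=[#4:5@104 #3:5@98 #2:9@95] asks=[-]
After op 6 [order #5] limit_sell(price=102, qty=9): fills=#4x#5:5@104; bids=[#3:5@98 #2:9@95] asks=[#5:4@102]
After op 7 [order #6] limit_sell(price=104, qty=4): fills=none; bids=[#3:5@98 #2:9@95] asks=[#5:4@102 #6:4@104]
After op 8 [order #7] limit_buy(price=103, qty=10): fills=#7x#5:4@102; bids=[#7:6@103 #3:5@98 #2:9@95] asks=[#6:4@104]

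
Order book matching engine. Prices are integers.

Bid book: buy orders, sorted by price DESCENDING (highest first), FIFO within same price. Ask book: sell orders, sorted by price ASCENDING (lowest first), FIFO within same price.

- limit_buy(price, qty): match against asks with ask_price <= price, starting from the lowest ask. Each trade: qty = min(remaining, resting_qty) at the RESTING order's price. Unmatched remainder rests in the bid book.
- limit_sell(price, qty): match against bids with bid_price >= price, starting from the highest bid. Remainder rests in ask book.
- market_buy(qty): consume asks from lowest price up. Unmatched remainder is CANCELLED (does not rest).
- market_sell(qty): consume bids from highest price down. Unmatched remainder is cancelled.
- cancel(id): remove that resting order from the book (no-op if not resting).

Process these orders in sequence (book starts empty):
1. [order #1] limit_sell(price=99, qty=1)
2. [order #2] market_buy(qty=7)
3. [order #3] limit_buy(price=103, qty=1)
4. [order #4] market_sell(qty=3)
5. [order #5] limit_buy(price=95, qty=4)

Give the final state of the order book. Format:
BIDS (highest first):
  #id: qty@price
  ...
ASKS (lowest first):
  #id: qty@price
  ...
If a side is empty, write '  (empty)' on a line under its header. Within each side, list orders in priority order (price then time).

Answer: BIDS (highest first):
  #5: 4@95
ASKS (lowest first):
  (empty)

Derivation:
After op 1 [order #1] limit_sell(price=99, qty=1): fills=none; bids=[-] asks=[#1:1@99]
After op 2 [order #2] market_buy(qty=7): fills=#2x#1:1@99; bids=[-] asks=[-]
After op 3 [order #3] limit_buy(price=103, qty=1): fills=none; bids=[#3:1@103] asks=[-]
After op 4 [order #4] market_sell(qty=3): fills=#3x#4:1@103; bids=[-] asks=[-]
After op 5 [order #5] limit_buy(price=95, qty=4): fills=none; bids=[#5:4@95] asks=[-]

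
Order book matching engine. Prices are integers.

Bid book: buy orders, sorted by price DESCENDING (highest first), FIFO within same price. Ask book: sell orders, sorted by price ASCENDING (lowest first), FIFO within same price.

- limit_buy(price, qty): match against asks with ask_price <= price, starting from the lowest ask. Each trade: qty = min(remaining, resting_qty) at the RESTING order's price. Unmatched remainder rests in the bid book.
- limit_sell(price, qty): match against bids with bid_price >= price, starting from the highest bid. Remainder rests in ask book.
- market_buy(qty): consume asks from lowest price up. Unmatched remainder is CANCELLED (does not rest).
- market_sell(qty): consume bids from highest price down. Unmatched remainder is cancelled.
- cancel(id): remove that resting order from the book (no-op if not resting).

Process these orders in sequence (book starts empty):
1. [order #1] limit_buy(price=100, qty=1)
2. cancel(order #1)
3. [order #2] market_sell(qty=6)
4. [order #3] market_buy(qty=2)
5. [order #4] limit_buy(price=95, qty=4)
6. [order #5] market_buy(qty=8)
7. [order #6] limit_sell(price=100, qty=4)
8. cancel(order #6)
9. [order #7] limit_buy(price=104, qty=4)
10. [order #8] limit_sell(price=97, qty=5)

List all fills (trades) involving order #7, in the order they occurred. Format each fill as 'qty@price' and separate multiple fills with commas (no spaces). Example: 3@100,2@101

After op 1 [order #1] limit_buy(price=100, qty=1): fills=none; bids=[#1:1@100] asks=[-]
After op 2 cancel(order #1): fills=none; bids=[-] asks=[-]
After op 3 [order #2] market_sell(qty=6): fills=none; bids=[-] asks=[-]
After op 4 [order #3] market_buy(qty=2): fills=none; bids=[-] asks=[-]
After op 5 [order #4] limit_buy(price=95, qty=4): fills=none; bids=[#4:4@95] asks=[-]
After op 6 [order #5] market_buy(qty=8): fills=none; bids=[#4:4@95] asks=[-]
After op 7 [order #6] limit_sell(price=100, qty=4): fills=none; bids=[#4:4@95] asks=[#6:4@100]
After op 8 cancel(order #6): fills=none; bids=[#4:4@95] asks=[-]
After op 9 [order #7] limit_buy(price=104, qty=4): fills=none; bids=[#7:4@104 #4:4@95] asks=[-]
After op 10 [order #8] limit_sell(price=97, qty=5): fills=#7x#8:4@104; bids=[#4:4@95] asks=[#8:1@97]

Answer: 4@104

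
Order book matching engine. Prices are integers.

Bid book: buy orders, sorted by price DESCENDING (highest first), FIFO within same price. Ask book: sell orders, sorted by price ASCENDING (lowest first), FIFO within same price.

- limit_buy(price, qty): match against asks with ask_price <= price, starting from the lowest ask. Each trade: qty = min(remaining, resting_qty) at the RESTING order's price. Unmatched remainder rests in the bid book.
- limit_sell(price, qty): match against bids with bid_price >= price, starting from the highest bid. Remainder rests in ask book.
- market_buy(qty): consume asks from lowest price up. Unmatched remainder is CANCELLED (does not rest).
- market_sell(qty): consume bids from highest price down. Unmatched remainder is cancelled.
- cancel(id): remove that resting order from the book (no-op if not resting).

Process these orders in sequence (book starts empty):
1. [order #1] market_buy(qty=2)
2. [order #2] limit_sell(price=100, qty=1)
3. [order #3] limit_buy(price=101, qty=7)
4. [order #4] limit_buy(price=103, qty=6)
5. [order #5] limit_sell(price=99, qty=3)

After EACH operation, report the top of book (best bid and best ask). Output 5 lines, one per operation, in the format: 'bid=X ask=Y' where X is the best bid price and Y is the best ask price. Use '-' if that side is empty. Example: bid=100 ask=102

After op 1 [order #1] market_buy(qty=2): fills=none; bids=[-] asks=[-]
After op 2 [order #2] limit_sell(price=100, qty=1): fills=none; bids=[-] asks=[#2:1@100]
After op 3 [order #3] limit_buy(price=101, qty=7): fills=#3x#2:1@100; bids=[#3:6@101] asks=[-]
After op 4 [order #4] limit_buy(price=103, qty=6): fills=none; bids=[#4:6@103 #3:6@101] asks=[-]
After op 5 [order #5] limit_sell(price=99, qty=3): fills=#4x#5:3@103; bids=[#4:3@103 #3:6@101] asks=[-]

Answer: bid=- ask=-
bid=- ask=100
bid=101 ask=-
bid=103 ask=-
bid=103 ask=-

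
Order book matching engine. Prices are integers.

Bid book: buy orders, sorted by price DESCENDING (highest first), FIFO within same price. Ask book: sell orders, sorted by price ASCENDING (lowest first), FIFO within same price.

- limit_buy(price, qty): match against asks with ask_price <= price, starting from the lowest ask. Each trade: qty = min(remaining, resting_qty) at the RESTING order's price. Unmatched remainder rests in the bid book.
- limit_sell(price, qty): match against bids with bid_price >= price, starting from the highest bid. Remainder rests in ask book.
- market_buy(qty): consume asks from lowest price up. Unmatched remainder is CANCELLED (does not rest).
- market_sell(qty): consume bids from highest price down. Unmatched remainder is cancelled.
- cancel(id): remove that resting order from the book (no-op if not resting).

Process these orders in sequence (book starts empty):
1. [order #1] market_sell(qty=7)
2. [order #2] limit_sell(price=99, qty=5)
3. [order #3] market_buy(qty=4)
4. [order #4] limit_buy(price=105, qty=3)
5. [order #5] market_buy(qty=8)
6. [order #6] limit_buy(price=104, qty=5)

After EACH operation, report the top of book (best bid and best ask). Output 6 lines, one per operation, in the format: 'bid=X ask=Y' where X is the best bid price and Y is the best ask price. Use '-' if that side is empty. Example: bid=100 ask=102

After op 1 [order #1] market_sell(qty=7): fills=none; bids=[-] asks=[-]
After op 2 [order #2] limit_sell(price=99, qty=5): fills=none; bids=[-] asks=[#2:5@99]
After op 3 [order #3] market_buy(qty=4): fills=#3x#2:4@99; bids=[-] asks=[#2:1@99]
After op 4 [order #4] limit_buy(price=105, qty=3): fills=#4x#2:1@99; bids=[#4:2@105] asks=[-]
After op 5 [order #5] market_buy(qty=8): fills=none; bids=[#4:2@105] asks=[-]
After op 6 [order #6] limit_buy(price=104, qty=5): fills=none; bids=[#4:2@105 #6:5@104] asks=[-]

Answer: bid=- ask=-
bid=- ask=99
bid=- ask=99
bid=105 ask=-
bid=105 ask=-
bid=105 ask=-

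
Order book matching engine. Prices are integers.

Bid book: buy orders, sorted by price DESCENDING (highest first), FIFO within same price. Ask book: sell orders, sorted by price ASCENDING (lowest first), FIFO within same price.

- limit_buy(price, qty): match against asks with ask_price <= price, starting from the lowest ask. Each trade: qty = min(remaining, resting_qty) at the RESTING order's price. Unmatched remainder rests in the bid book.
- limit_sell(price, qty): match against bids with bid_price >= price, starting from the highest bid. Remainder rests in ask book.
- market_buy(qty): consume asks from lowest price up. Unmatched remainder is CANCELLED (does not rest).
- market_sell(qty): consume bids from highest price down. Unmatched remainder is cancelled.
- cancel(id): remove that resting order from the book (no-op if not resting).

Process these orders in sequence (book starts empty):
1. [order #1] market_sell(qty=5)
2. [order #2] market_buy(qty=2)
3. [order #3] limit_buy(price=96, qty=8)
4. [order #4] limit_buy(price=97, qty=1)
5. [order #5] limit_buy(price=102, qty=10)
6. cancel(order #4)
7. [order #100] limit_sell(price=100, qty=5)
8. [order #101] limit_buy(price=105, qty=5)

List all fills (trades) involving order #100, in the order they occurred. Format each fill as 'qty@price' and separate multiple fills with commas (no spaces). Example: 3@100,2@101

Answer: 5@102

Derivation:
After op 1 [order #1] market_sell(qty=5): fills=none; bids=[-] asks=[-]
After op 2 [order #2] market_buy(qty=2): fills=none; bids=[-] asks=[-]
After op 3 [order #3] limit_buy(price=96, qty=8): fills=none; bids=[#3:8@96] asks=[-]
After op 4 [order #4] limit_buy(price=97, qty=1): fills=none; bids=[#4:1@97 #3:8@96] asks=[-]
After op 5 [order #5] limit_buy(price=102, qty=10): fills=none; bids=[#5:10@102 #4:1@97 #3:8@96] asks=[-]
After op 6 cancel(order #4): fills=none; bids=[#5:10@102 #3:8@96] asks=[-]
After op 7 [order #100] limit_sell(price=100, qty=5): fills=#5x#100:5@102; bids=[#5:5@102 #3:8@96] asks=[-]
After op 8 [order #101] limit_buy(price=105, qty=5): fills=none; bids=[#101:5@105 #5:5@102 #3:8@96] asks=[-]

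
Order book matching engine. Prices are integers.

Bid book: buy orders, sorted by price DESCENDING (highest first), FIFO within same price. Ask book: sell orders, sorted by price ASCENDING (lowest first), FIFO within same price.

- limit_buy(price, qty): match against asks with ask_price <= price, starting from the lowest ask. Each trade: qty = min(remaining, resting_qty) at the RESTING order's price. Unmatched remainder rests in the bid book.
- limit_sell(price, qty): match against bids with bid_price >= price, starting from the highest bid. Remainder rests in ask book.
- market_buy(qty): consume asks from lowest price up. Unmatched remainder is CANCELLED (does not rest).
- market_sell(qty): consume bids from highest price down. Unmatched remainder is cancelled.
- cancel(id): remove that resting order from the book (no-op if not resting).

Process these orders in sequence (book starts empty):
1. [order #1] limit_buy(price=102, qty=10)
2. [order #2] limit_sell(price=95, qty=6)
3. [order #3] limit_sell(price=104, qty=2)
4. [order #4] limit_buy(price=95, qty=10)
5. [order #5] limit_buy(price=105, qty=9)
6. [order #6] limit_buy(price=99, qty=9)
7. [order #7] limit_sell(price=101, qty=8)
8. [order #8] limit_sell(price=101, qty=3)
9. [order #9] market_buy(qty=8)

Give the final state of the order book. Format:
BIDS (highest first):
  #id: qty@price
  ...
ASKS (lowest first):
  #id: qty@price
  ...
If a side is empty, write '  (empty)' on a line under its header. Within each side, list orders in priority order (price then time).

Answer: BIDS (highest first):
  #6: 9@99
  #4: 10@95
ASKS (lowest first):
  (empty)

Derivation:
After op 1 [order #1] limit_buy(price=102, qty=10): fills=none; bids=[#1:10@102] asks=[-]
After op 2 [order #2] limit_sell(price=95, qty=6): fills=#1x#2:6@102; bids=[#1:4@102] asks=[-]
After op 3 [order #3] limit_sell(price=104, qty=2): fills=none; bids=[#1:4@102] asks=[#3:2@104]
After op 4 [order #4] limit_buy(price=95, qty=10): fills=none; bids=[#1:4@102 #4:10@95] asks=[#3:2@104]
After op 5 [order #5] limit_buy(price=105, qty=9): fills=#5x#3:2@104; bids=[#5:7@105 #1:4@102 #4:10@95] asks=[-]
After op 6 [order #6] limit_buy(price=99, qty=9): fills=none; bids=[#5:7@105 #1:4@102 #6:9@99 #4:10@95] asks=[-]
After op 7 [order #7] limit_sell(price=101, qty=8): fills=#5x#7:7@105 #1x#7:1@102; bids=[#1:3@102 #6:9@99 #4:10@95] asks=[-]
After op 8 [order #8] limit_sell(price=101, qty=3): fills=#1x#8:3@102; bids=[#6:9@99 #4:10@95] asks=[-]
After op 9 [order #9] market_buy(qty=8): fills=none; bids=[#6:9@99 #4:10@95] asks=[-]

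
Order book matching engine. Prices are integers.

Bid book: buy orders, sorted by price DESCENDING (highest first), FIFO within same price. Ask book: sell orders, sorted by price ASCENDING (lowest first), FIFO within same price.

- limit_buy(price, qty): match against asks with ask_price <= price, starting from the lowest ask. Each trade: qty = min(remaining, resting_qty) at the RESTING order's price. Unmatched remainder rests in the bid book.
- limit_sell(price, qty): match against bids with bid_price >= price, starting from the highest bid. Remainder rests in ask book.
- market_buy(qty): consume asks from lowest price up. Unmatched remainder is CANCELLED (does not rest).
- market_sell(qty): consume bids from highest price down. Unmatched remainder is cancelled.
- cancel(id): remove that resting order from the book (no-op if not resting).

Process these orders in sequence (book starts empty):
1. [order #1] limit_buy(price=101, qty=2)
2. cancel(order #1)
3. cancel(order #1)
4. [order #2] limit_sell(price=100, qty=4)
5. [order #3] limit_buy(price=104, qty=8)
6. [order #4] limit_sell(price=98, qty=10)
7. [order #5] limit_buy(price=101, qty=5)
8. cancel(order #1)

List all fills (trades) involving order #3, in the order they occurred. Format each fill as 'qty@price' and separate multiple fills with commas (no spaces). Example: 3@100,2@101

After op 1 [order #1] limit_buy(price=101, qty=2): fills=none; bids=[#1:2@101] asks=[-]
After op 2 cancel(order #1): fills=none; bids=[-] asks=[-]
After op 3 cancel(order #1): fills=none; bids=[-] asks=[-]
After op 4 [order #2] limit_sell(price=100, qty=4): fills=none; bids=[-] asks=[#2:4@100]
After op 5 [order #3] limit_buy(price=104, qty=8): fills=#3x#2:4@100; bids=[#3:4@104] asks=[-]
After op 6 [order #4] limit_sell(price=98, qty=10): fills=#3x#4:4@104; bids=[-] asks=[#4:6@98]
After op 7 [order #5] limit_buy(price=101, qty=5): fills=#5x#4:5@98; bids=[-] asks=[#4:1@98]
After op 8 cancel(order #1): fills=none; bids=[-] asks=[#4:1@98]

Answer: 4@100,4@104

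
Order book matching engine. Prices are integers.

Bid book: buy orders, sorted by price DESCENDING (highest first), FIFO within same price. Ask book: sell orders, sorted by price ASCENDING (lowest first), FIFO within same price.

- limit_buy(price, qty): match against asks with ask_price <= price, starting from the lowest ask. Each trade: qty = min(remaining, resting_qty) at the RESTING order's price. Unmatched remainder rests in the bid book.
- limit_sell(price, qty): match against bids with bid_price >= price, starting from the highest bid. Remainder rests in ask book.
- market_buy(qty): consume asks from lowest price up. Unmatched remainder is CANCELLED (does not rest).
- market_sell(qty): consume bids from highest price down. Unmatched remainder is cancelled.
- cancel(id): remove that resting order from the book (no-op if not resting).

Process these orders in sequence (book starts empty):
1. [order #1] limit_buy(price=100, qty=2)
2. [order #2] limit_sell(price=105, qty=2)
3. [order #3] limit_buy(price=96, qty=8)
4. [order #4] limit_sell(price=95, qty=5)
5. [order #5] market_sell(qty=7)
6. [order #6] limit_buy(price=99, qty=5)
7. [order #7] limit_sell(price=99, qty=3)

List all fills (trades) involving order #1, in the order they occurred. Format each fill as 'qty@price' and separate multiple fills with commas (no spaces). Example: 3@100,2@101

After op 1 [order #1] limit_buy(price=100, qty=2): fills=none; bids=[#1:2@100] asks=[-]
After op 2 [order #2] limit_sell(price=105, qty=2): fills=none; bids=[#1:2@100] asks=[#2:2@105]
After op 3 [order #3] limit_buy(price=96, qty=8): fills=none; bids=[#1:2@100 #3:8@96] asks=[#2:2@105]
After op 4 [order #4] limit_sell(price=95, qty=5): fills=#1x#4:2@100 #3x#4:3@96; bids=[#3:5@96] asks=[#2:2@105]
After op 5 [order #5] market_sell(qty=7): fills=#3x#5:5@96; bids=[-] asks=[#2:2@105]
After op 6 [order #6] limit_buy(price=99, qty=5): fills=none; bids=[#6:5@99] asks=[#2:2@105]
After op 7 [order #7] limit_sell(price=99, qty=3): fills=#6x#7:3@99; bids=[#6:2@99] asks=[#2:2@105]

Answer: 2@100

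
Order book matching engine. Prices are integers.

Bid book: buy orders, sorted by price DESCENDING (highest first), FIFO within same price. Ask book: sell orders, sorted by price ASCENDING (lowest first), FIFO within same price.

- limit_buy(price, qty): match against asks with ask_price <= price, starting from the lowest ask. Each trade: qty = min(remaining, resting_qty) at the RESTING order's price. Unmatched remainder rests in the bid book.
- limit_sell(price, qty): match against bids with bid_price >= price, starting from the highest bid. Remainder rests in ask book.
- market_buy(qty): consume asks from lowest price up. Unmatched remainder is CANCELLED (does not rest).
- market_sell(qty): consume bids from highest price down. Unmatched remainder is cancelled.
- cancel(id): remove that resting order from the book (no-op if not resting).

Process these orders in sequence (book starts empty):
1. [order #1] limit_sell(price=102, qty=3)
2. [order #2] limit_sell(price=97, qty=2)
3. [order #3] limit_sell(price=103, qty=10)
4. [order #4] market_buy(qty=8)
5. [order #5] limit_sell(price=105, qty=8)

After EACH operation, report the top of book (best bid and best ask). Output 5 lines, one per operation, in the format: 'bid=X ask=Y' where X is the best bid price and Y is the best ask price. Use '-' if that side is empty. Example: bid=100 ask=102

Answer: bid=- ask=102
bid=- ask=97
bid=- ask=97
bid=- ask=103
bid=- ask=103

Derivation:
After op 1 [order #1] limit_sell(price=102, qty=3): fills=none; bids=[-] asks=[#1:3@102]
After op 2 [order #2] limit_sell(price=97, qty=2): fills=none; bids=[-] asks=[#2:2@97 #1:3@102]
After op 3 [order #3] limit_sell(price=103, qty=10): fills=none; bids=[-] asks=[#2:2@97 #1:3@102 #3:10@103]
After op 4 [order #4] market_buy(qty=8): fills=#4x#2:2@97 #4x#1:3@102 #4x#3:3@103; bids=[-] asks=[#3:7@103]
After op 5 [order #5] limit_sell(price=105, qty=8): fills=none; bids=[-] asks=[#3:7@103 #5:8@105]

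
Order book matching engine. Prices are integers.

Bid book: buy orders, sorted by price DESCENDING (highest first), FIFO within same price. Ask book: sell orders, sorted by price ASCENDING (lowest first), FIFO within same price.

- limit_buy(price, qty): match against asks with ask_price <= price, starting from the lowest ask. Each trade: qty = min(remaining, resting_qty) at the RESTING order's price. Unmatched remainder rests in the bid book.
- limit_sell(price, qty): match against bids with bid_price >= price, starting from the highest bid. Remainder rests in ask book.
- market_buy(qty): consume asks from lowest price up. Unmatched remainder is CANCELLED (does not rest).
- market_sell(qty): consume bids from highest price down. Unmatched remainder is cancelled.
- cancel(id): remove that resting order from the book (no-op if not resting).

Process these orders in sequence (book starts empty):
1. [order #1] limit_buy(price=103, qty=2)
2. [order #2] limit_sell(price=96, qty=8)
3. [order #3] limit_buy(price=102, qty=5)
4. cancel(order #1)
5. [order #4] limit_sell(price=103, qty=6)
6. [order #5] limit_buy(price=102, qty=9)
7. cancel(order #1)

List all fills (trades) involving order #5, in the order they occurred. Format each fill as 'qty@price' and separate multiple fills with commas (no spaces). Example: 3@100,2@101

Answer: 1@96

Derivation:
After op 1 [order #1] limit_buy(price=103, qty=2): fills=none; bids=[#1:2@103] asks=[-]
After op 2 [order #2] limit_sell(price=96, qty=8): fills=#1x#2:2@103; bids=[-] asks=[#2:6@96]
After op 3 [order #3] limit_buy(price=102, qty=5): fills=#3x#2:5@96; bids=[-] asks=[#2:1@96]
After op 4 cancel(order #1): fills=none; bids=[-] asks=[#2:1@96]
After op 5 [order #4] limit_sell(price=103, qty=6): fills=none; bids=[-] asks=[#2:1@96 #4:6@103]
After op 6 [order #5] limit_buy(price=102, qty=9): fills=#5x#2:1@96; bids=[#5:8@102] asks=[#4:6@103]
After op 7 cancel(order #1): fills=none; bids=[#5:8@102] asks=[#4:6@103]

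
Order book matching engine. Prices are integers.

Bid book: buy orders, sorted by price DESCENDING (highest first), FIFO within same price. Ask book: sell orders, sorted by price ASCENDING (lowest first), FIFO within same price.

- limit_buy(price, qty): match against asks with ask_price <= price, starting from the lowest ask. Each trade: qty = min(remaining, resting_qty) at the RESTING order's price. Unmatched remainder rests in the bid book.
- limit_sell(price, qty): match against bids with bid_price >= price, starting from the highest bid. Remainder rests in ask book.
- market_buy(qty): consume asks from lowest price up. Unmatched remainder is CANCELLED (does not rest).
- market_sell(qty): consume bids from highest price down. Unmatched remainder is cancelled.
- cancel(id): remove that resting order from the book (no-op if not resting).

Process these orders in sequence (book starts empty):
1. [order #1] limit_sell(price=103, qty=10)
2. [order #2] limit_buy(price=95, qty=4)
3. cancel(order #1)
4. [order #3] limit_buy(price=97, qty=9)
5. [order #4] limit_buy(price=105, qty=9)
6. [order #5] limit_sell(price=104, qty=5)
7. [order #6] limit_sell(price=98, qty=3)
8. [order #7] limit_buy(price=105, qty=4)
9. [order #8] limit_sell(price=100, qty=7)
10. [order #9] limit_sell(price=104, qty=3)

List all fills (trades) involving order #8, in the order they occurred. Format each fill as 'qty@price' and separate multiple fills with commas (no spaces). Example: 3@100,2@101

After op 1 [order #1] limit_sell(price=103, qty=10): fills=none; bids=[-] asks=[#1:10@103]
After op 2 [order #2] limit_buy(price=95, qty=4): fills=none; bids=[#2:4@95] asks=[#1:10@103]
After op 3 cancel(order #1): fills=none; bids=[#2:4@95] asks=[-]
After op 4 [order #3] limit_buy(price=97, qty=9): fills=none; bids=[#3:9@97 #2:4@95] asks=[-]
After op 5 [order #4] limit_buy(price=105, qty=9): fills=none; bids=[#4:9@105 #3:9@97 #2:4@95] asks=[-]
After op 6 [order #5] limit_sell(price=104, qty=5): fills=#4x#5:5@105; bids=[#4:4@105 #3:9@97 #2:4@95] asks=[-]
After op 7 [order #6] limit_sell(price=98, qty=3): fills=#4x#6:3@105; bids=[#4:1@105 #3:9@97 #2:4@95] asks=[-]
After op 8 [order #7] limit_buy(price=105, qty=4): fills=none; bids=[#4:1@105 #7:4@105 #3:9@97 #2:4@95] asks=[-]
After op 9 [order #8] limit_sell(price=100, qty=7): fills=#4x#8:1@105 #7x#8:4@105; bids=[#3:9@97 #2:4@95] asks=[#8:2@100]
After op 10 [order #9] limit_sell(price=104, qty=3): fills=none; bids=[#3:9@97 #2:4@95] asks=[#8:2@100 #9:3@104]

Answer: 1@105,4@105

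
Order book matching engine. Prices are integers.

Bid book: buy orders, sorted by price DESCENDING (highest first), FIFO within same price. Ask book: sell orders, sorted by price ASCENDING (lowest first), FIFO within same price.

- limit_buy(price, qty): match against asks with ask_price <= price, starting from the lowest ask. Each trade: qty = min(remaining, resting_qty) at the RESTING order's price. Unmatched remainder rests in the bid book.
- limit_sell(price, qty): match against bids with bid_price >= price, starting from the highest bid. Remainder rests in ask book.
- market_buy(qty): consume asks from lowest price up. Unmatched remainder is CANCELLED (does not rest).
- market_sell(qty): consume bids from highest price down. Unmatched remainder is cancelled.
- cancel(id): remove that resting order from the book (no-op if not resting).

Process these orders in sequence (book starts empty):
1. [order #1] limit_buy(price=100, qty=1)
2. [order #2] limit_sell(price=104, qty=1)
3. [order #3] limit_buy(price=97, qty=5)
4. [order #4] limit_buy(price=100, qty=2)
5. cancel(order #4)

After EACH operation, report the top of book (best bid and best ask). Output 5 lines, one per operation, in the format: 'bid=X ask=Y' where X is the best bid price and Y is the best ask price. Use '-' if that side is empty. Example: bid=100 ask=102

Answer: bid=100 ask=-
bid=100 ask=104
bid=100 ask=104
bid=100 ask=104
bid=100 ask=104

Derivation:
After op 1 [order #1] limit_buy(price=100, qty=1): fills=none; bids=[#1:1@100] asks=[-]
After op 2 [order #2] limit_sell(price=104, qty=1): fills=none; bids=[#1:1@100] asks=[#2:1@104]
After op 3 [order #3] limit_buy(price=97, qty=5): fills=none; bids=[#1:1@100 #3:5@97] asks=[#2:1@104]
After op 4 [order #4] limit_buy(price=100, qty=2): fills=none; bids=[#1:1@100 #4:2@100 #3:5@97] asks=[#2:1@104]
After op 5 cancel(order #4): fills=none; bids=[#1:1@100 #3:5@97] asks=[#2:1@104]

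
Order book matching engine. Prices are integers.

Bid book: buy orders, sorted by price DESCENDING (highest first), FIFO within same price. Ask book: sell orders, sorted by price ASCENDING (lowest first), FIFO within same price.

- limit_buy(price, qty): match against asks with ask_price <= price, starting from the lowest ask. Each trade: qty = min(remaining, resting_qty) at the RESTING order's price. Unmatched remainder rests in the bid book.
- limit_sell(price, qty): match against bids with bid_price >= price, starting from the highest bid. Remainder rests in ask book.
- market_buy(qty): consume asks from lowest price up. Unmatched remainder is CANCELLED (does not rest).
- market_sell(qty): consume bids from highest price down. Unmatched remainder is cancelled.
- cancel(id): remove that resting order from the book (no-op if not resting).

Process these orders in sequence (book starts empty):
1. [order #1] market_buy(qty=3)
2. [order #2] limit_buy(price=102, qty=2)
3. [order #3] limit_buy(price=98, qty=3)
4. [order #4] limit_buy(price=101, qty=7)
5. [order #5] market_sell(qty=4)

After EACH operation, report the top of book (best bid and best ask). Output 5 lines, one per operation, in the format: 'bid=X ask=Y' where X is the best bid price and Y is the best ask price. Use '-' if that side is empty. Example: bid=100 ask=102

Answer: bid=- ask=-
bid=102 ask=-
bid=102 ask=-
bid=102 ask=-
bid=101 ask=-

Derivation:
After op 1 [order #1] market_buy(qty=3): fills=none; bids=[-] asks=[-]
After op 2 [order #2] limit_buy(price=102, qty=2): fills=none; bids=[#2:2@102] asks=[-]
After op 3 [order #3] limit_buy(price=98, qty=3): fills=none; bids=[#2:2@102 #3:3@98] asks=[-]
After op 4 [order #4] limit_buy(price=101, qty=7): fills=none; bids=[#2:2@102 #4:7@101 #3:3@98] asks=[-]
After op 5 [order #5] market_sell(qty=4): fills=#2x#5:2@102 #4x#5:2@101; bids=[#4:5@101 #3:3@98] asks=[-]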